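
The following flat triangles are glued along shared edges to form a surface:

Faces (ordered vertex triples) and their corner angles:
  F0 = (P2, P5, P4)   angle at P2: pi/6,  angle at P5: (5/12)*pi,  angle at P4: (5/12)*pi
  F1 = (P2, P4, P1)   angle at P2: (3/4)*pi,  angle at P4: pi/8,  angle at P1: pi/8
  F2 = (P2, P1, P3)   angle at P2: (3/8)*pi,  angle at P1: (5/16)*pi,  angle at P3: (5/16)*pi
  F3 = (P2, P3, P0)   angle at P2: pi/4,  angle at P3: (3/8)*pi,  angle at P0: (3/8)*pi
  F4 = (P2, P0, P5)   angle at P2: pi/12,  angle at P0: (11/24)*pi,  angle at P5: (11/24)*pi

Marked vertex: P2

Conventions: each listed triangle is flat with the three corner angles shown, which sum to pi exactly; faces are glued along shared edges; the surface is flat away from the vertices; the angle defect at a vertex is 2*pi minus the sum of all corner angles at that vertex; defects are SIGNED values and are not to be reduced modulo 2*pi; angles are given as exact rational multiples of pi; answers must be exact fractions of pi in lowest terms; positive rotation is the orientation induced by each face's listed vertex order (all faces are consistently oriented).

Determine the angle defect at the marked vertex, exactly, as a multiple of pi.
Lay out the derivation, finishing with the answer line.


Sum of corner angles at P2: (13/8)*pi
defect = 2*pi - (13/8)*pi

Answer: defect(P2) = (3/8)*pi


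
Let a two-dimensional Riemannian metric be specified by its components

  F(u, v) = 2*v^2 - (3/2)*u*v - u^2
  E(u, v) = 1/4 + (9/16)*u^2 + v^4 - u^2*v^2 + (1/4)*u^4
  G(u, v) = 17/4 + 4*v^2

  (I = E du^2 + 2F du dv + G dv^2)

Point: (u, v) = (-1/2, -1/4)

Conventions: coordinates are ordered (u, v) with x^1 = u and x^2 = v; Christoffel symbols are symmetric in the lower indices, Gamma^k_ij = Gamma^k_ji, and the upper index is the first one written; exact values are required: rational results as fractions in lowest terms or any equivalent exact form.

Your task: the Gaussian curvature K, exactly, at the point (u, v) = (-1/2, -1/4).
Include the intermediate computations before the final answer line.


E = 101/256, F = -5/16, G = 9/2, EG - F^2 = 859/512 at the point
E_u = -5/8, E_v = 1/16, F_u = 11/8, F_v = -1/4, G_u = 0, G_v = -2
E_vv = 1/4, F_uv = -3/2, G_uu = 0
Compute both Brioschi determinants and normalise by (EG - F^2)^2.
M1 = [[-E_vv/2 + F_uv - G_uu/2, E_u/2, F_u - E_v/2], [F_v - G_u/2, E, F], [G_v/2, F, G]] = [[-13/8, -5/16, 43/32], [-1/4, 101/256, -5/16], [-1, -5/16, 9/2]]; det M1 = -20811/8192
M2 = [[0, E_v/2, G_u/2], [E_v/2, E, F], [G_u/2, F, G]] = [[0, 1/32, 0], [1/32, 101/256, -5/16], [0, -5/16, 9/2]]; det M2 = -9/2048
det M1 - det M2 = -20775/8192; K = -20775/8192 / (859/512)^2 = -664800/737881

Answer: K = -664800/737881


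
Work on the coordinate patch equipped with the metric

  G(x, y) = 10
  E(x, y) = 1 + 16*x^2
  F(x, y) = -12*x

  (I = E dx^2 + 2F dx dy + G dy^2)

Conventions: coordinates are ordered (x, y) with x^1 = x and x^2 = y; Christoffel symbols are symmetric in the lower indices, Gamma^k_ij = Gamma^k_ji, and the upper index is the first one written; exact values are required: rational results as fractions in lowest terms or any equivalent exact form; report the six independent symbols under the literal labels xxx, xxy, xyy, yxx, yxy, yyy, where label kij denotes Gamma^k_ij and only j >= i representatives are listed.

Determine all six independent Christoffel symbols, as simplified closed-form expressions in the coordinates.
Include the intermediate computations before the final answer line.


E = 1 + 16*x^2; F = -12*x; G = 10
Gamma^k_ij = (1/2) g^{kl} (d_i g_jl + d_j g_il - d_l g_ij), with g^inv = (1/(EG-F^2)) [[G, -F], [-F, E]]
first partials: E_x = 32*x, E_y = 0, F_x = -12, F_y = 0, G_x = 0, G_y = 0
D = EG - F^2 = 10 + 16*x^2
expanded: Gamma^x_xx = (G E_x - 2F F_x + F E_y)/(2D), Gamma^x_xy = (G E_y - F G_x)/(2D), Gamma^x_yy = (2G F_y - G G_x - F G_y)/(2D), Gamma^y_xx = (2E F_x - E E_y - F E_x)/(2D), Gamma^y_xy = (E G_x - F E_y)/(2D), Gamma^y_yy = (E G_y - 2F F_y + F G_x)/(2D); substitute and cancel common factors

Answer: Gamma_xxx = 8*x/(8*x^2 + 5), Gamma_xxy = 0, Gamma_xyy = 0, Gamma_yxx = -6/(8*x^2 + 5), Gamma_yxy = 0, Gamma_yyy = 0


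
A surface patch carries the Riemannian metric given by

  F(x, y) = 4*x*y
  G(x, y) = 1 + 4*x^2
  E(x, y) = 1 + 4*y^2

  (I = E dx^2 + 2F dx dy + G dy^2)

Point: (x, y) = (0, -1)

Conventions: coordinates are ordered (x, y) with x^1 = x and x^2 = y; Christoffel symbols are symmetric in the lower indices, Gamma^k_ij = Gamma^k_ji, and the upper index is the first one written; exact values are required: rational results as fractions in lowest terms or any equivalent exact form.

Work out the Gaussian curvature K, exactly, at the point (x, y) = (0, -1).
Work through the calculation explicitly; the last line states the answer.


E = 5, F = 0, G = 1, EG - F^2 = 5 at the point
E_x = 0, E_y = -8, F_x = -4, F_y = 0, G_x = 0, G_y = 0
E_yy = 8, F_xy = 4, G_xx = 8
Using the Brioschi determinant formula for K from the metric derivatives:
M1 = [[-E_yy/2 + F_xy - G_xx/2, E_x/2, F_x - E_y/2], [F_y - G_x/2, E, F], [G_y/2, F, G]] = [[-4, 0, 0], [0, 5, 0], [0, 0, 1]]; det M1 = -20
M2 = [[0, E_y/2, G_x/2], [E_y/2, E, F], [G_x/2, F, G]] = [[0, -4, 0], [-4, 5, 0], [0, 0, 1]]; det M2 = -16
det M1 - det M2 = -4; K = -4 / (5)^2 = -4/25

Answer: K = -4/25


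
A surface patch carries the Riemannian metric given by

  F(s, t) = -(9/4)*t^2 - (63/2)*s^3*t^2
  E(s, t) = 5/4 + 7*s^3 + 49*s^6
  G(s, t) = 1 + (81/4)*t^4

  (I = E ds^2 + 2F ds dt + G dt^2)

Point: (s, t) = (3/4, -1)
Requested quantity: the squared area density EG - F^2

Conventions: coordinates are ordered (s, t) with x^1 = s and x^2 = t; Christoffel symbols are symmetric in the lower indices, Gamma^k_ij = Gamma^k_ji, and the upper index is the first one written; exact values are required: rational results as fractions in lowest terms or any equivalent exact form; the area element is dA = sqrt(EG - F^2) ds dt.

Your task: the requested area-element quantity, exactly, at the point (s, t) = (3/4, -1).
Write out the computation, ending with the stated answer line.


E = 52937/4096, F = -1989/128, G = 85/4; EG - F^2 = 135881/4096

Answer: EG - F^2 = 135881/4096


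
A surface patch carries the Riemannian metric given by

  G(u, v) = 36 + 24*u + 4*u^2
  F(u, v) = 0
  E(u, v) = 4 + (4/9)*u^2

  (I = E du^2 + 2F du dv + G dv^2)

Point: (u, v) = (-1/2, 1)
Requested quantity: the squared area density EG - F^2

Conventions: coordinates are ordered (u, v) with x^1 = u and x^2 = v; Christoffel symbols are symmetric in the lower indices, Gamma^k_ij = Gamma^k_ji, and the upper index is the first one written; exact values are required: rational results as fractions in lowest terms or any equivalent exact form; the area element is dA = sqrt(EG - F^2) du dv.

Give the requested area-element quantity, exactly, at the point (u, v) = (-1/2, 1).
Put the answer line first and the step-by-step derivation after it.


Answer: EG - F^2 = 925/9

E = 37/9, F = 0, G = 25; EG - F^2 = 925/9


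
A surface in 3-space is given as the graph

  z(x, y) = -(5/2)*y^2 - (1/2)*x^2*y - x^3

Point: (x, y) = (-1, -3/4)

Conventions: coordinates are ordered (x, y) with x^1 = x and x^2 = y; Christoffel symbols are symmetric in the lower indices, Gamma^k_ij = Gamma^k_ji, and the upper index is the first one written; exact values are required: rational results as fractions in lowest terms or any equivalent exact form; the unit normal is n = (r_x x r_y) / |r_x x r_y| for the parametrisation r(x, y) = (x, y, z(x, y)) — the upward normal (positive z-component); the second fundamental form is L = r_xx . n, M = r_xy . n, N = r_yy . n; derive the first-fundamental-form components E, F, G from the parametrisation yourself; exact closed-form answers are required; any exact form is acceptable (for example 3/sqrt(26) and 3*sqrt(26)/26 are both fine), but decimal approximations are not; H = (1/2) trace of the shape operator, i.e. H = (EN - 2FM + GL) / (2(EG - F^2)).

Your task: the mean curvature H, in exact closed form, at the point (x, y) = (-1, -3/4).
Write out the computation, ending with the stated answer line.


z_x = -15/4, z_y = 13/4, z_xx = 27/4, z_xy = 1, z_yy = -5
E = 241/16, F = -195/16, G = 185/16; answer radicand W^2 = 205/8
unnormalised second-form numerators: l = 27/4, m = 1, n = -5; L = l/sqrt(205/8), and similarly M = m/sqrt(W^2), N = n/sqrt(W^2)
H = (E*n - 2*F*m + G*l) / (2*(EG - F^2)*sqrt(W^2)); E*n - 2*F*m + G*l = 1735/64, EG - F^2 = 205/8, so H = (347/656)/sqrt(205/8)

Answer: H = 347*sqrt(410)/67240


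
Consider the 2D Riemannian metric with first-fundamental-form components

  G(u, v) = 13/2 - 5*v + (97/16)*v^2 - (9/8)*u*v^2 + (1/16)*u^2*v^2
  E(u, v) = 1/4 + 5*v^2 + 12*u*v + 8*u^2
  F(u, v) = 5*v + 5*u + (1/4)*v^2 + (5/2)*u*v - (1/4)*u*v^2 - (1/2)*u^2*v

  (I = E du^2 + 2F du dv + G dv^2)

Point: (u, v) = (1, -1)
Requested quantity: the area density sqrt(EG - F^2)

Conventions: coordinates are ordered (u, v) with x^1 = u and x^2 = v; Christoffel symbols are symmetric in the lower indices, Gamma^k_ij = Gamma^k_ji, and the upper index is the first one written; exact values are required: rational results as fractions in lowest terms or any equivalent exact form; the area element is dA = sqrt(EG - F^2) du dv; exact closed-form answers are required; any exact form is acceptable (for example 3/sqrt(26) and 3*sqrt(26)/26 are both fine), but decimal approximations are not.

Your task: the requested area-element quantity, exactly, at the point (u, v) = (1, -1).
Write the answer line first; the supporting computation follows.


Answer: sqrt(EG - F^2) = sqrt(266)/4

E = 5/4, F = -2, G = 33/2; EG - F^2 = 133/8


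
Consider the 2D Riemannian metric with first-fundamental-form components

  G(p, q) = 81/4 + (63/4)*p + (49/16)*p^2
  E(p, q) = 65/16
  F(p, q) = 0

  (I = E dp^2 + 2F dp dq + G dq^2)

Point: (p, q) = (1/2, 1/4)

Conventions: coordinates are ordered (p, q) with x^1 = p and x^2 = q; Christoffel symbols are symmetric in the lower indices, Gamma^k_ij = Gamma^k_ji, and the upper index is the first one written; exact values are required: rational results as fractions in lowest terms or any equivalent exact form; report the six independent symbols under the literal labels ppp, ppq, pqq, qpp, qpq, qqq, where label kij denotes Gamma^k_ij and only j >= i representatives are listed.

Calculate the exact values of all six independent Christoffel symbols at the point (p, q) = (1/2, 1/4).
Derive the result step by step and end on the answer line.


E = 65/16, F = 0, G = 1849/64 at the point
E_p = 0, E_q = 0, F_p = 0, F_q = 0, G_p = 301/16, G_q = 0
EG - F^2 = 120185/1024;  g^inv = (1024/120185) * [[1849/64, 0], [0, 65/16]]
first-kind symbols [ij,l] = (1/2)(d_i g_jl + d_j g_il - d_l g_ij): [pp,p] = E_p/2 = 0, [pp,q] = F_p - E_q/2 = 0, [pq,p] = E_q/2 = 0, [pq,q] = G_p/2 = 301/32, [qq,p] = F_q - G_p/2 = -301/32, [qq,q] = G_q/2 = 0
Gamma^p_ij = (G*[ij,p] - F*[ij,q])/(EG - F^2), Gamma^q_ij = (E*[ij,q] - F*[ij,p])/(EG - F^2)

Answer: Gamma_ppp = 0, Gamma_ppq = 0, Gamma_pqq = -301/130, Gamma_qpp = 0, Gamma_qpq = 14/43, Gamma_qqq = 0


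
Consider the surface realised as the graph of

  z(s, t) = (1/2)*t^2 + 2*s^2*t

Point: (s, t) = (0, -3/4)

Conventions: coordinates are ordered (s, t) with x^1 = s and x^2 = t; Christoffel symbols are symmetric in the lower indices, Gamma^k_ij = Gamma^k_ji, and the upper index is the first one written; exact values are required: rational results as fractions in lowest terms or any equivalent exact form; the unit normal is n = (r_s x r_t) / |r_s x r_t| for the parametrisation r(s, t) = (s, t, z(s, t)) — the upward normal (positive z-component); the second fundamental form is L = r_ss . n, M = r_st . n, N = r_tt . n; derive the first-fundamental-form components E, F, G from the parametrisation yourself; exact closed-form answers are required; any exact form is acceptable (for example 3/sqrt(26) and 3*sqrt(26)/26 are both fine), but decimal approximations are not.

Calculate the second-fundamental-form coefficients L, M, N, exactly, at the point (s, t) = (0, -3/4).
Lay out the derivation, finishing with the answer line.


z_s = 0, z_t = -3/4, z_ss = -3, z_st = 0, z_tt = 1
E = 1, F = 0, G = 25/16; answer radicand W^2 = 25/16
unnormalised second-form numerators: l = -3, m = 0, n = 1; L = l/sqrt(25/16), and similarly M = m/sqrt(W^2), N = n/sqrt(W^2)

Answer: L = -12/5, M = 0, N = 4/5


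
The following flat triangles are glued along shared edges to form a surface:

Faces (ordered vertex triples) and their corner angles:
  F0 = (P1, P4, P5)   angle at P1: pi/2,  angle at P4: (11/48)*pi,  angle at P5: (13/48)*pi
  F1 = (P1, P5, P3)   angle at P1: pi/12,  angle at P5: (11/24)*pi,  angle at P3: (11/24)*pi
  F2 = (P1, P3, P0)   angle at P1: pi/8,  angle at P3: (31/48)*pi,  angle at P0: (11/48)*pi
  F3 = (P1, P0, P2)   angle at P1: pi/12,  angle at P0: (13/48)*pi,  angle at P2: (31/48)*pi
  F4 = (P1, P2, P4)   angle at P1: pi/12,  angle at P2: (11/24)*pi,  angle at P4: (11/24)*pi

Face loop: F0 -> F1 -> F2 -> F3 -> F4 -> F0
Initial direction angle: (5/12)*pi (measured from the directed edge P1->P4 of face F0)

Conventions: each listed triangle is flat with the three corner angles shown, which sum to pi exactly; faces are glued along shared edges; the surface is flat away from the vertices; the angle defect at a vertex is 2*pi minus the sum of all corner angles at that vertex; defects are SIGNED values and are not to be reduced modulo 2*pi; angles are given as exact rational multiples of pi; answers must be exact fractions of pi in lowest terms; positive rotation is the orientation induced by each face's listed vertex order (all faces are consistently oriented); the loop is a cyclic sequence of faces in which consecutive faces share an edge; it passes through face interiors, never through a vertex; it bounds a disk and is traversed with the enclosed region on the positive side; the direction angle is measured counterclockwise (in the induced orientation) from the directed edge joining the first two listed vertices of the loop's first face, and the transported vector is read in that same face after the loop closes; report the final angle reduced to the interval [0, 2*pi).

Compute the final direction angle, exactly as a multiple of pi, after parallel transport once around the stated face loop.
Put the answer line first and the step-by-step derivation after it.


Answer: final direction angle = (37/24)*pi

enclosed vertex P1: corner angles sum to (7/8)*pi, defect = 2*pi - (7/8)*pi = (9/8)*pi
the rotation equals the total enclosed defect, so the final angle is initial + defects (mod 2*pi)
final angle = (5/12)*pi + (9/8)*pi = (37/24)*pi (mod 2*pi)


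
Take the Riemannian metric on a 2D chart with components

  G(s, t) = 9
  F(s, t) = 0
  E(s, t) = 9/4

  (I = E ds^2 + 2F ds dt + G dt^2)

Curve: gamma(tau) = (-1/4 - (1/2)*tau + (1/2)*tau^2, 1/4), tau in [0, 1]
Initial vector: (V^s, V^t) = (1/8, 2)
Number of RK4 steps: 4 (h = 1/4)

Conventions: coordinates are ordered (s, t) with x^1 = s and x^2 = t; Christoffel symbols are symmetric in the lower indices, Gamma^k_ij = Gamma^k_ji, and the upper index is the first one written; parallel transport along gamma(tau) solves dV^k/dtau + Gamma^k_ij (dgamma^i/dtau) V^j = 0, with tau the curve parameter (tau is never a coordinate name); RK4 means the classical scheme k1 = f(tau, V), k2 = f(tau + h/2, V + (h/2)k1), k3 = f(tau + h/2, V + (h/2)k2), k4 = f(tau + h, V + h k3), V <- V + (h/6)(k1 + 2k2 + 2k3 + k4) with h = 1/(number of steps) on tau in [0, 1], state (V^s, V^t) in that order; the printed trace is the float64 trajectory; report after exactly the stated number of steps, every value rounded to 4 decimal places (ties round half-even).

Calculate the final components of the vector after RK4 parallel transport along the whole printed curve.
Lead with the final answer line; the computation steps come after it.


Answer: V^s = 0.1250, V^t = 2.0000

gamma'(tau) = (-1/2 + tau, 0); f(tau, V)^k = -Gamma^k_ij(gamma(tau)) gamma'^i(tau) V^j; h = 1/4; intermediate values shown to 6 dp
curve data and Christoffel symbols at the stage parameters:
  tau = 0.000000: gamma = (-0.250000, 0.250000), gamma' = (-0.500000, 0.000000); Gamma_sss = 0.000000, Gamma_sst = 0.000000, Gamma_stt = 0.000000, Gamma_tss = 0.000000, Gamma_tst = 0.000000, Gamma_ttt = 0.000000
  tau = 0.125000: gamma = (-0.304688, 0.250000), gamma' = (-0.375000, 0.000000); Gamma_sss = 0.000000, Gamma_sst = 0.000000, Gamma_stt = 0.000000, Gamma_tss = 0.000000, Gamma_tst = 0.000000, Gamma_ttt = 0.000000
  tau = 0.250000: gamma = (-0.343750, 0.250000), gamma' = (-0.250000, 0.000000); Gamma_sss = 0.000000, Gamma_sst = 0.000000, Gamma_stt = 0.000000, Gamma_tss = 0.000000, Gamma_tst = 0.000000, Gamma_ttt = 0.000000
  tau = 0.375000: gamma = (-0.367188, 0.250000), gamma' = (-0.125000, 0.000000); Gamma_sss = 0.000000, Gamma_sst = 0.000000, Gamma_stt = 0.000000, Gamma_tss = 0.000000, Gamma_tst = 0.000000, Gamma_ttt = 0.000000
  tau = 0.500000: gamma = (-0.375000, 0.250000), gamma' = (0.000000, 0.000000); Gamma_sss = 0.000000, Gamma_sst = 0.000000, Gamma_stt = 0.000000, Gamma_tss = 0.000000, Gamma_tst = 0.000000, Gamma_ttt = 0.000000
  tau = 0.625000: gamma = (-0.367188, 0.250000), gamma' = (0.125000, 0.000000); Gamma_sss = 0.000000, Gamma_sst = 0.000000, Gamma_stt = 0.000000, Gamma_tss = 0.000000, Gamma_tst = 0.000000, Gamma_ttt = 0.000000
  tau = 0.750000: gamma = (-0.343750, 0.250000), gamma' = (0.250000, 0.000000); Gamma_sss = 0.000000, Gamma_sst = 0.000000, Gamma_stt = 0.000000, Gamma_tss = 0.000000, Gamma_tst = 0.000000, Gamma_ttt = 0.000000
  tau = 0.875000: gamma = (-0.304688, 0.250000), gamma' = (0.375000, 0.000000); Gamma_sss = 0.000000, Gamma_sst = 0.000000, Gamma_stt = 0.000000, Gamma_tss = 0.000000, Gamma_tst = 0.000000, Gamma_ttt = 0.000000
  tau = 1.000000: gamma = (-0.250000, 0.250000), gamma' = (0.500000, 0.000000); Gamma_sss = 0.000000, Gamma_sst = 0.000000, Gamma_stt = 0.000000, Gamma_tss = 0.000000, Gamma_tst = 0.000000, Gamma_ttt = 0.000000
step 0: V^s = 0.1250, V^t = 2.0000
step 1: k1 = (0.000000, 0.000000), k2 = (0.000000, 0.000000), k3 = (0.000000, 0.000000), k4 = (0.000000, 0.000000); V <- V + (h/6)(k1 + 2k2 + 2k3 + k4): V^s = 0.1250, V^t = 2.0000
step 2: k1 = (0.000000, 0.000000), k2 = (0.000000, 0.000000), k3 = (0.000000, 0.000000), k4 = (0.000000, 0.000000); V <- V + (h/6)(k1 + 2k2 + 2k3 + k4): V^s = 0.1250, V^t = 2.0000
step 3: k1 = (0.000000, 0.000000), k2 = (0.000000, 0.000000), k3 = (0.000000, 0.000000), k4 = (0.000000, 0.000000); V <- V + (h/6)(k1 + 2k2 + 2k3 + k4): V^s = 0.1250, V^t = 2.0000
step 4: k1 = (0.000000, 0.000000), k2 = (0.000000, 0.000000), k3 = (0.000000, 0.000000), k4 = (0.000000, 0.000000); V <- V + (h/6)(k1 + 2k2 + 2k3 + k4): V^s = 0.1250, V^t = 2.0000


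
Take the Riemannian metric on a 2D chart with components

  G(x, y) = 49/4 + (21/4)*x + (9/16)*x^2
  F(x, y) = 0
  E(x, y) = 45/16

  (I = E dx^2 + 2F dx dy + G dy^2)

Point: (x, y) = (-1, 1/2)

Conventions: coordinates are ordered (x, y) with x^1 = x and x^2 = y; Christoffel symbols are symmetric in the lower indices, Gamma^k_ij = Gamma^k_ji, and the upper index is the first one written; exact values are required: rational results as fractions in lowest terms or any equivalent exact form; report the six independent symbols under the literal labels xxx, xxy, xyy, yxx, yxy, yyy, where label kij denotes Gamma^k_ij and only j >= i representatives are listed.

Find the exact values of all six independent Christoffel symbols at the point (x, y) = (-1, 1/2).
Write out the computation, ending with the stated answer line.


E = 45/16, F = 0, G = 121/16 at the point
E_x = 0, E_y = 0, F_x = 0, F_y = 0, G_x = 33/8, G_y = 0
EG - F^2 = 5445/256;  g^inv = (256/5445) * [[121/16, 0], [0, 45/16]]
first-kind symbols [ij,l] = (1/2)(d_i g_jl + d_j g_il - d_l g_ij): [xx,x] = E_x/2 = 0, [xx,y] = F_x - E_y/2 = 0, [xy,x] = E_y/2 = 0, [xy,y] = G_x/2 = 33/16, [yy,x] = F_y - G_x/2 = -33/16, [yy,y] = G_y/2 = 0
Gamma^x_ij = (G*[ij,x] - F*[ij,y])/(EG - F^2), Gamma^y_ij = (E*[ij,y] - F*[ij,x])/(EG - F^2)

Answer: Gamma_xxx = 0, Gamma_xxy = 0, Gamma_xyy = -11/15, Gamma_yxx = 0, Gamma_yxy = 3/11, Gamma_yyy = 0


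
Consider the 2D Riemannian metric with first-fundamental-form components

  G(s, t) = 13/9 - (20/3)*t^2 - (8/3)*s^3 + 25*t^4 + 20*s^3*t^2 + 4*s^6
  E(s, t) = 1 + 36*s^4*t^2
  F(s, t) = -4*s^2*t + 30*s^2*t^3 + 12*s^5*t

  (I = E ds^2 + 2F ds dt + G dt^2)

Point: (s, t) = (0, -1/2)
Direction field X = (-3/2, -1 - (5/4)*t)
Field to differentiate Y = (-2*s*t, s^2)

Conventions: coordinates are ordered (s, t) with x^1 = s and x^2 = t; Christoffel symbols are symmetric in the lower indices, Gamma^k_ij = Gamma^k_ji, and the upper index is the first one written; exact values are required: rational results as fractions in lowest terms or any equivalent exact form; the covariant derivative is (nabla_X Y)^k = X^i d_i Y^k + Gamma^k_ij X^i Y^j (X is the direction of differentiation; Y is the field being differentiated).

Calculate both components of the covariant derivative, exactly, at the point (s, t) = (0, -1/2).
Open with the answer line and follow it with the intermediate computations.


Answer: (nabla_X Y)^s = -3/2, (nabla_X Y)^t = 0

E = 1, F = 0, G = 193/144 at the point
E_s = 0, E_t = 0, F_s = 0, F_t = 0, G_s = 0, G_t = -35/6
EG - F^2 = 193/144;  g^inv = (144/193) * [[193/144, 0], [0, 1]]
first-kind symbols [ij,l] = (1/2)(d_i g_jl + d_j g_il - d_l g_ij): [ss,s] = E_s/2 = 0, [ss,t] = F_s - E_t/2 = 0, [st,s] = E_t/2 = 0, [st,t] = G_s/2 = 0, [tt,s] = F_t - G_s/2 = 0, [tt,t] = G_t/2 = -35/12
Gamma^s_ij = (G*[ij,s] - F*[ij,t])/(EG - F^2), Gamma^t_ij = (E*[ij,t] - F*[ij,s])/(EG - F^2)
Gamma_sss = 0, Gamma_sst = 0, Gamma_stt = 0, Gamma_tss = 0, Gamma_tst = 0, Gamma_ttt = -420/193
X = (-3/2, -3/8), Y = (0, 0) at the point


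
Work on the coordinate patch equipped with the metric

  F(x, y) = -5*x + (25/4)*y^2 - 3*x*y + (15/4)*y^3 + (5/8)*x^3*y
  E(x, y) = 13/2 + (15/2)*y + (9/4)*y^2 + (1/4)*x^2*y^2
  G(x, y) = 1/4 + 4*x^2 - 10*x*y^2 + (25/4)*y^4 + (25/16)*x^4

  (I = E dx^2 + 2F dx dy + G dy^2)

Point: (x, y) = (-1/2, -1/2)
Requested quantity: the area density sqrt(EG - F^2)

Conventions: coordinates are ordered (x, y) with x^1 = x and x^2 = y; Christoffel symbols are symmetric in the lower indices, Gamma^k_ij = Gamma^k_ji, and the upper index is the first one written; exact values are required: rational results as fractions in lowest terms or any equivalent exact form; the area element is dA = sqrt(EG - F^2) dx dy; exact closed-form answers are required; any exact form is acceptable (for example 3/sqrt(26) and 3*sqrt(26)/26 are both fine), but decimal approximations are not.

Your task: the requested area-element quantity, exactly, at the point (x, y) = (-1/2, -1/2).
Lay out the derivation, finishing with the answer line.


E = 213/64, F = 369/128, G = 765/256; EG - F^2 = 837/512

Answer: sqrt(EG - F^2) = 3*sqrt(186)/32


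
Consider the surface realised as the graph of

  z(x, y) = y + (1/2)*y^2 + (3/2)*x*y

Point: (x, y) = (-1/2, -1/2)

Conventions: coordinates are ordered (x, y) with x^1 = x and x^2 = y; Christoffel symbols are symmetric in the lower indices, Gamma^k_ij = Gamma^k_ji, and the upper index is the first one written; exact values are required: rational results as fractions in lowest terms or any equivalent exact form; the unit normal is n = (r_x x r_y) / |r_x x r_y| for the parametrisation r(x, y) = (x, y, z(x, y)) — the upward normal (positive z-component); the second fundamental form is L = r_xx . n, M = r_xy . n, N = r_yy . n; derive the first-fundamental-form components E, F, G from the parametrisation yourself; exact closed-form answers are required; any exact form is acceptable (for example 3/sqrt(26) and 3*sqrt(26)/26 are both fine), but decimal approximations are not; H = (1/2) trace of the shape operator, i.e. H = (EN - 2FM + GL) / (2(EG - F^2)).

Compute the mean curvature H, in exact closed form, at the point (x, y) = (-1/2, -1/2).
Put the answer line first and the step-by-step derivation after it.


Answer: H = 8*sqrt(26)/169

z_x = -3/4, z_y = -1/4, z_xx = 0, z_xy = 3/2, z_yy = 1
E = 25/16, F = 3/16, G = 17/16; answer radicand W^2 = 13/8
unnormalised second-form numerators: l = 0, m = 3/2, n = 1; L = l/sqrt(13/8), and similarly M = m/sqrt(W^2), N = n/sqrt(W^2)
H = (E*n - 2*F*m + G*l) / (2*(EG - F^2)*sqrt(W^2)); E*n - 2*F*m + G*l = 1, EG - F^2 = 13/8, so H = (4/13)/sqrt(13/8)


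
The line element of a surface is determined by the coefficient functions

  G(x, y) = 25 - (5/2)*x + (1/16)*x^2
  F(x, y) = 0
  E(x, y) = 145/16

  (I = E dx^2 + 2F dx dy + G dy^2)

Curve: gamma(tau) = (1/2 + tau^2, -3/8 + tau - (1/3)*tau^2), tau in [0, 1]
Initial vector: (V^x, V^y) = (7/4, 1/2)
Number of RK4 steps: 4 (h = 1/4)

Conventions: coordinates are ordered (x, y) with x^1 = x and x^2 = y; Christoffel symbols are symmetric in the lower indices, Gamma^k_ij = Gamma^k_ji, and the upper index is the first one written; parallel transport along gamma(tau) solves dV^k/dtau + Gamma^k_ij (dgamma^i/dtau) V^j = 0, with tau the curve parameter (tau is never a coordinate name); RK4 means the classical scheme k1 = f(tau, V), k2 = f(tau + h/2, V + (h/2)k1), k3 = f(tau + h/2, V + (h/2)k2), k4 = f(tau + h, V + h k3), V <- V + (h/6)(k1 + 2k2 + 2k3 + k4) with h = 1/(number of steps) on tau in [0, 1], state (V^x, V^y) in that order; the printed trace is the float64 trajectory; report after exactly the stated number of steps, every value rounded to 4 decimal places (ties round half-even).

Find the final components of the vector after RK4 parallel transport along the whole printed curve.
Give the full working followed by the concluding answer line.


gamma'(tau) = (2*tau, 1 - (2/3)*tau); f(tau, V)^k = -Gamma^k_ij(gamma(tau)) gamma'^i(tau) V^j; h = 1/4; intermediate values shown to 6 dp
curve data and Christoffel symbols at the stage parameters:
  tau = 0.000000: gamma = (0.500000, -0.375000), gamma' = (0.000000, 1.000000); Gamma_xxx = 0.000000, Gamma_xxy = 0.000000, Gamma_xyy = 0.134483, Gamma_yxx = 0.000000, Gamma_yxy = -0.051282, Gamma_yyy = 0.000000
  tau = 0.125000: gamma = (0.515625, -0.255208), gamma' = (0.250000, 0.916667); Gamma_xxx = 0.000000, Gamma_xxy = 0.000000, Gamma_xyy = 0.134375, Gamma_yxx = 0.000000, Gamma_yxy = -0.051323, Gamma_yyy = 0.000000
  tau = 0.250000: gamma = (0.562500, -0.145833), gamma' = (0.500000, 0.833333); Gamma_xxx = 0.000000, Gamma_xxy = 0.000000, Gamma_xyy = 0.134052, Gamma_yxx = 0.000000, Gamma_yxy = -0.051447, Gamma_yyy = 0.000000
  tau = 0.375000: gamma = (0.640625, -0.046875), gamma' = (0.750000, 0.750000); Gamma_xxx = 0.000000, Gamma_xxy = 0.000000, Gamma_xyy = 0.133513, Gamma_yxx = 0.000000, Gamma_yxy = -0.051655, Gamma_yyy = 0.000000
  tau = 0.500000: gamma = (0.750000, 0.041667), gamma' = (1.000000, 0.666667); Gamma_xxx = 0.000000, Gamma_xxy = 0.000000, Gamma_xyy = 0.132759, Gamma_yxx = 0.000000, Gamma_yxy = -0.051948, Gamma_yyy = 0.000000
  tau = 0.625000: gamma = (0.890625, 0.119792), gamma' = (1.250000, 0.583333); Gamma_xxx = 0.000000, Gamma_xxy = 0.000000, Gamma_xyy = 0.131789, Gamma_yxx = 0.000000, Gamma_yxy = -0.052330, Gamma_yyy = 0.000000
  tau = 0.750000: gamma = (1.062500, 0.187500), gamma' = (1.500000, 0.500000); Gamma_xxx = 0.000000, Gamma_xxy = 0.000000, Gamma_xyy = 0.130603, Gamma_yxx = 0.000000, Gamma_yxy = -0.052805, Gamma_yyy = 0.000000
  tau = 0.875000: gamma = (1.265625, 0.244792), gamma' = (1.750000, 0.416667); Gamma_xxx = 0.000000, Gamma_xxy = 0.000000, Gamma_xyy = 0.129203, Gamma_yxx = 0.000000, Gamma_yxy = -0.053378, Gamma_yyy = 0.000000
  tau = 1.000000: gamma = (1.500000, 0.291667), gamma' = (2.000000, 0.333333); Gamma_xxx = 0.000000, Gamma_xxy = 0.000000, Gamma_xyy = 0.127586, Gamma_yxx = 0.000000, Gamma_yxy = -0.054054, Gamma_yyy = 0.000000
step 0: V^x = 1.7500, V^y = 0.5000
step 1: k1 = (-0.067241, 0.089744), k2 = (-0.062970, 0.088495), k3 = (-0.062951, 0.088518), k4 = (-0.058327, 0.087783); V <- V + (h/6)(k1 + 2k2 + 2k3 + k4): V^x = 1.7343, V^y = 0.5221
step 2: k1 = (-0.058329, 0.087784), k2 = (-0.053384, 0.087559), k3 = (-0.053381, 0.087581), k4 = (-0.048151, 0.087861); V <- V + (h/6)(k1 + 2k2 + 2k3 + k4): V^x = 1.7209, V^y = 0.5441
step 3: k1 = (-0.048153, 0.087863), k2 = (-0.042670, 0.088657), k3 = (-0.042678, 0.088684), k4 = (-0.036976, 0.090006); V <- V + (h/6)(k1 + 2k2 + 2k3 + k4): V^x = 1.7103, V^y = 0.5663
step 4: k1 = (-0.036977, 0.090008), k2 = (-0.031089, 0.091880), k3 = (-0.031102, 0.091919), k4 = (-0.025059, 0.094376); V <- V + (h/6)(k1 + 2k2 + 2k3 + k4): V^x = 1.7025, V^y = 0.5893

Answer: V^x = 1.7025, V^y = 0.5893


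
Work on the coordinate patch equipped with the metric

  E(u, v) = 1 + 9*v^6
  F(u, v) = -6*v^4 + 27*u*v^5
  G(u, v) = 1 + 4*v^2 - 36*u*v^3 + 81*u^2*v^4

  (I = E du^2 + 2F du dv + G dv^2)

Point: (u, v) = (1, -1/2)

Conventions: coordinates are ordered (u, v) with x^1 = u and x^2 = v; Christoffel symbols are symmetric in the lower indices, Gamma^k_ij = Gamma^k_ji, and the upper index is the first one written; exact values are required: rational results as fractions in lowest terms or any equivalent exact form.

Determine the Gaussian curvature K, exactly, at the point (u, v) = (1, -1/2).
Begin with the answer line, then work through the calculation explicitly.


Answer: K = -20736/561001

E = 73/64, F = -39/32, G = 185/16, EG - F^2 = 749/64 at the point
E_u = 0, E_v = -27/16, F_u = -27/32, F_v = 183/16, G_u = 117/8, G_v = -143/2
E_vv = 135/8, F_uv = 135/16, G_uu = 81/8
Using the Brioschi determinant formula for K from the metric derivatives:
M1 = [[-E_vv/2 + F_uv - G_uu/2, E_u/2, F_u - E_v/2], [F_v - G_u/2, E, F], [G_v/2, F, G]] = [[-81/16, 0, 0], [33/8, 73/64, -39/32], [-143/4, -39/32, 185/16]]; det M1 = -60669/1024
M2 = [[0, E_v/2, G_u/2], [E_v/2, E, F], [G_u/2, F, G]] = [[0, -27/32, 117/16], [-27/32, 73/64, -39/32], [117/16, -39/32, 185/16]]; det M2 = -55485/1024
det M1 - det M2 = -81/16; K = -81/16 / (749/64)^2 = -20736/561001


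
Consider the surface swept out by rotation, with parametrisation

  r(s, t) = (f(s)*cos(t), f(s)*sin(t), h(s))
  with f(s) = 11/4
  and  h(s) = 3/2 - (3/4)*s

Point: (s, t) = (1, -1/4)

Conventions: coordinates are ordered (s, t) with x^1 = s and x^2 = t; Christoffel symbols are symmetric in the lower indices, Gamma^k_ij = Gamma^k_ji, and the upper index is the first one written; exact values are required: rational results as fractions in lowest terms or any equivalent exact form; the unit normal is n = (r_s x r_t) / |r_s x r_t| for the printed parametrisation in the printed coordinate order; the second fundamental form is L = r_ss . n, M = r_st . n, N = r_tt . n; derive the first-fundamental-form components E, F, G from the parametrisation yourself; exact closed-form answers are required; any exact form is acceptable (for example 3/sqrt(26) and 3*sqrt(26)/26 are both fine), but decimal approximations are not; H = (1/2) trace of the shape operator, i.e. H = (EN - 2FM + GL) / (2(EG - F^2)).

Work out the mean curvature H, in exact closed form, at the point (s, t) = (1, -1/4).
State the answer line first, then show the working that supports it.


Answer: H = -2/11

f = 11/4, f' = 0, f'' = 0, h' = -3/4, h'' = 0
E = 9/16, F = 0, G = 121/16; answer radicand W^2 = 9/16
unnormalised second-form numerators: l = 0, m = 0, n = -33/16; L = l/sqrt(9/16), and similarly M = m/sqrt(W^2), N = n/sqrt(W^2)
H = (E*n - 2*F*m + G*l) / (2*(EG - F^2)*sqrt(W^2)); E*n - 2*F*m + G*l = -297/256, EG - F^2 = 1089/256, so H = (-3/22)/sqrt(9/16)


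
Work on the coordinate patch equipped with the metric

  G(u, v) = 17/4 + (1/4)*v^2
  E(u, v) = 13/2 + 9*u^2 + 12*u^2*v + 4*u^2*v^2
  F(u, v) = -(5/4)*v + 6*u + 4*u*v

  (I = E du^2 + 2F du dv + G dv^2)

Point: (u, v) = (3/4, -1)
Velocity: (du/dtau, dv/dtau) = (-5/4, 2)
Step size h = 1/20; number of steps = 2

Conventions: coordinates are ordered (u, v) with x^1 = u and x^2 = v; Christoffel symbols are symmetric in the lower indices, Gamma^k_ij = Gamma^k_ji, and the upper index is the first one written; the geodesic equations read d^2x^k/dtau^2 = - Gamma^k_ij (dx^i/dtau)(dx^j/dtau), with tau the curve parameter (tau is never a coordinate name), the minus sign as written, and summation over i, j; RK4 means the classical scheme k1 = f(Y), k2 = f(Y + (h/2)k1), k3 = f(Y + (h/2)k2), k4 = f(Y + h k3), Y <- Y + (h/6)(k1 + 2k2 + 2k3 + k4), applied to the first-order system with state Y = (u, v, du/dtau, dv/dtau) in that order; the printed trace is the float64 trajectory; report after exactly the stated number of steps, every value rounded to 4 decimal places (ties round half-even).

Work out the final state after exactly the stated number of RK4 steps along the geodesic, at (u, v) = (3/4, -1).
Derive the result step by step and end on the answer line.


f(Y) = (du/dtau, dv/dtau, -Gamma^u_ij Y'^i Y'^j, -Gamma^v_ij Y'^i Y'^j) with the Gammas evaluated at the stage position; h = 0.050000; intermediate values shown to 6 dp
step 0: u = 0.7500, v = -1.0000, du/dtau = -1.2500, dv/dtau = 2.0000
step 1:
  k1: at (u, v) = (0.750000, -1.000000), (du/dtau, dv/dtau) = (-1.250000, 2.000000); Gamma_uuu = 0.040000, Gamma_uuv = 0.209032, Gamma_uvv = 0.353548, Gamma_vuu = 0.170000, Gamma_vuv = -0.127742, Gamma_vvv = -0.271613; k1 = (-1.250000, 2.000000, -0.431532, 0.182117)
  k2: at (u, v) = (0.718750, -0.950000), (du/dtau, dv/dtau) = (-1.260788, 2.004553); Gamma_uuu = 0.039132, Gamma_uuv = 0.209991, Gamma_uvv = 0.327391, Gamma_vuu = 0.213407, Gamma_vuv = -0.129906, Gamma_vvv = -0.255599; k2 = (-1.260788, 2.004553, -0.316310, 0.031197)
  k3: at (u, v) = (0.718480, -0.949886), (du/dtau, dv/dtau) = (-1.257908, 2.000780); Gamma_uuu = 0.039030, Gamma_uuv = 0.209866, Gamma_uvv = 0.327168, Gamma_vuu = 0.213716, Gamma_vuv = -0.129811, Gamma_vvv = -0.255428; k3 = (-1.257908, 2.000780, -0.315072, 0.030920)
  k4: at (u, v) = (0.687105, -0.899961), (du/dtau, dv/dtau) = (-1.265754, 2.001546); Gamma_uuu = 0.036715, Gamma_uuv = 0.207858, Gamma_uvv = 0.300576, Gamma_vuu = 0.261688, Gamma_vuv = -0.129506, Gamma_vvv = -0.237805; k4 = (-1.265754, 2.001546, -0.209783, -0.122765)
  Y <- Y + (h/6)(k1 + 2k2 + 2k3 + k4): u = 0.6871, v = -0.8999, du/dtau = -1.2659, dv/dtau = 2.0015
step 2:
  k1: at (u, v) = (0.687057, -0.899898), (du/dtau, dv/dtau) = (-1.265867, 2.001530); Gamma_uuu = 0.036707, Gamma_uuv = 0.207849, Gamma_uvv = 0.300536, Gamma_vuu = 0.261760, Gamma_vuv = -0.129500, Gamma_vvv = -0.237776; k1 = (-1.265867, 2.001530, -0.209562, -0.123107)
  k2: at (u, v) = (0.655410, -0.849860), (du/dtau, dv/dtau) = (-1.271106, 1.998452); Gamma_uuu = 0.033054, Gamma_uuv = 0.203165, Gamma_uvv = 0.273587, Gamma_vuu = 0.314182, Gamma_vuv = -0.126870, Gamma_vvv = -0.218801; k2 = (-1.271106, 1.998452, -0.113882, -0.278341)
  k3: at (u, v) = (0.655279, -0.849937), (du/dtau, dv/dtau) = (-1.268714, 1.994571); Gamma_uuu = 0.032963, Gamma_uuv = 0.203056, Gamma_uvv = 0.273484, Gamma_vuu = 0.314301, Gamma_vuv = -0.126781, Gamma_vvv = -0.218712; k3 = (-1.268714, 1.994571, -0.113383, -0.277452)
  k4: at (u, v) = (0.623621, -0.800170), (du/dtau, dv/dtau) = (-1.271536, 1.987657); Gamma_uuu = 0.028199, Gamma_uuv = 0.196081, Gamma_uvv = 0.246580, Gamma_vuu = 0.370339, Gamma_vuv = -0.122090, Gamma_vvv = -0.198893; k4 = (-1.271536, 1.987657, -0.028634, -0.430117)
  Y <- Y + (h/6)(k1 + 2k2 + 2k3 + k4): u = 0.6236, v = -0.8001, du/dtau = -1.2716, dv/dtau = 1.9877

Answer: u = 0.6236, v = -0.8001, du/dtau = -1.2716, dv/dtau = 1.9877


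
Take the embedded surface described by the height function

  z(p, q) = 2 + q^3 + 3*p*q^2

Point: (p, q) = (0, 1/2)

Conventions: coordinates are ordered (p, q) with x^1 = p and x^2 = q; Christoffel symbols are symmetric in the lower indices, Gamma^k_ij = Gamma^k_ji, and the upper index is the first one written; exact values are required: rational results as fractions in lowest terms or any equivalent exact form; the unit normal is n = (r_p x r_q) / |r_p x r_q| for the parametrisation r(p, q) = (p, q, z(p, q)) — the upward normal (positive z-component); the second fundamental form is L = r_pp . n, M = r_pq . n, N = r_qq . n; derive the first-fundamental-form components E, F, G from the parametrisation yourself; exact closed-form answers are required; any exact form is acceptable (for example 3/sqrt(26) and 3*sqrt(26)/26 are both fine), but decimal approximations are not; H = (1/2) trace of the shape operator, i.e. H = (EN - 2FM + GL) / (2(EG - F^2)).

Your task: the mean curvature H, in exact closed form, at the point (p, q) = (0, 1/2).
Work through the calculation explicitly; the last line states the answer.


z_p = 3/4, z_q = 3/4, z_pp = 0, z_pq = 3, z_qq = 3
E = 25/16, F = 9/16, G = 25/16; answer radicand W^2 = 17/8
unnormalised second-form numerators: l = 0, m = 3, n = 3; L = l/sqrt(17/8), and similarly M = m/sqrt(W^2), N = n/sqrt(W^2)
H = (E*n - 2*F*m + G*l) / (2*(EG - F^2)*sqrt(W^2)); E*n - 2*F*m + G*l = 21/16, EG - F^2 = 17/8, so H = (21/68)/sqrt(17/8)

Answer: H = 21*sqrt(34)/578


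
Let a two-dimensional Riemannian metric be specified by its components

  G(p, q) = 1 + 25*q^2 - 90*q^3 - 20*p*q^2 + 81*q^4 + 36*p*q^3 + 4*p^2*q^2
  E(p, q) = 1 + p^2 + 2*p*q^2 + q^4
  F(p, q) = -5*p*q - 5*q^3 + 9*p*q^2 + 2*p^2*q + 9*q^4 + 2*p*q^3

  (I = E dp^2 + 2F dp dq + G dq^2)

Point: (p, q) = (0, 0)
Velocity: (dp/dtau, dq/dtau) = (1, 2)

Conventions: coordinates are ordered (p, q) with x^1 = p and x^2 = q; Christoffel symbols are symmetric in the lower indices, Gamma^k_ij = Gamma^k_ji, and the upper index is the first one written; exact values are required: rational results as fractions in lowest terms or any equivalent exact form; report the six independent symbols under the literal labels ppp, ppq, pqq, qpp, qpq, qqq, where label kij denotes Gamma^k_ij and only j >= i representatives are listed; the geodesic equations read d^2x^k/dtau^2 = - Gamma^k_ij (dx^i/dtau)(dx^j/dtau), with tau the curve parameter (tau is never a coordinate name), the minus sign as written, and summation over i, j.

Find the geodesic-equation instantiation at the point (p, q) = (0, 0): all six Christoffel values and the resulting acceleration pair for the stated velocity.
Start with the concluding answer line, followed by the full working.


Answer: Gamma_ppp = 0, Gamma_ppq = 0, Gamma_pqq = 0, Gamma_qpp = 0, Gamma_qpq = 0, Gamma_qqq = 0; accelerations (d^2p/dtau^2, d^2q/dtau^2) = (0, 0)

E = 1, F = 0, G = 1 at the point
E_p = 0, E_q = 0, F_p = 0, F_q = 0, G_p = 0, G_q = 0
EG - F^2 = 1;  g^inv = (1) * [[1, 0], [0, 1]]
first-kind symbols [ij,l] = (1/2)(d_i g_jl + d_j g_il - d_l g_ij): [pp,p] = E_p/2 = 0, [pp,q] = F_p - E_q/2 = 0, [pq,p] = E_q/2 = 0, [pq,q] = G_p/2 = 0, [qq,p] = F_q - G_p/2 = 0, [qq,q] = G_q/2 = 0
Gamma^p_ij = (G*[ij,p] - F*[ij,q])/(EG - F^2), Gamma^q_ij = (E*[ij,q] - F*[ij,p])/(EG - F^2)
Gamma_ppp = 0, Gamma_ppq = 0, Gamma_pqq = 0, Gamma_qpp = 0, Gamma_qpq = 0, Gamma_qqq = 0
d^2p/dtau^2 = -(Gamma_ppp*(1)^2 + 2*Gamma_ppq*(1)*(2) + Gamma_pqq*(2)^2) = 0
d^2q/dtau^2 = -(Gamma_qpp*(1)^2 + 2*Gamma_qpq*(1)*(2) + Gamma_qqq*(2)^2) = 0


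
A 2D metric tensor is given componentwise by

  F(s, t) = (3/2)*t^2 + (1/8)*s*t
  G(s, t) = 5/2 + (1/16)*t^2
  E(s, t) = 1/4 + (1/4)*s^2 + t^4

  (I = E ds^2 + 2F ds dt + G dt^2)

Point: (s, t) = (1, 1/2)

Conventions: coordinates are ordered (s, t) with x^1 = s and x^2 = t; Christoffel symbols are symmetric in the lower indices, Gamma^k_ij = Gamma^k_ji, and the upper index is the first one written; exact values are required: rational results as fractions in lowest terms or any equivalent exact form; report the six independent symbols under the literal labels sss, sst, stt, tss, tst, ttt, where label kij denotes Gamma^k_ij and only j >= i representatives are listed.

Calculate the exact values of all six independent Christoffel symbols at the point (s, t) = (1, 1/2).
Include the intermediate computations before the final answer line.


E = 9/16, F = 7/16, G = 161/64 at the point
E_s = 1/2, E_t = 1/2, F_s = 1/16, F_t = 13/8, G_s = 0, G_t = 1/16
EG - F^2 = 1253/1024;  g^inv = (1024/1253) * [[161/64, -7/16], [-7/16, 9/16]]
first-kind symbols [ij,l] = (1/2)(d_i g_jl + d_j g_il - d_l g_ij): [ss,s] = E_s/2 = 1/4, [ss,t] = F_s - E_t/2 = -3/16, [st,s] = E_t/2 = 1/4, [st,t] = G_s/2 = 0, [tt,s] = F_t - G_s/2 = 13/8, [tt,t] = G_t/2 = 1/32
Gamma^s_ij = (G*[ij,s] - F*[ij,t])/(EG - F^2), Gamma^t_ij = (E*[ij,t] - F*[ij,s])/(EG - F^2)

Answer: Gamma_sss = 104/179, Gamma_sst = 92/179, Gamma_stt = 596/179, Gamma_tss = -220/1253, Gamma_tst = -16/179, Gamma_ttt = -710/1253


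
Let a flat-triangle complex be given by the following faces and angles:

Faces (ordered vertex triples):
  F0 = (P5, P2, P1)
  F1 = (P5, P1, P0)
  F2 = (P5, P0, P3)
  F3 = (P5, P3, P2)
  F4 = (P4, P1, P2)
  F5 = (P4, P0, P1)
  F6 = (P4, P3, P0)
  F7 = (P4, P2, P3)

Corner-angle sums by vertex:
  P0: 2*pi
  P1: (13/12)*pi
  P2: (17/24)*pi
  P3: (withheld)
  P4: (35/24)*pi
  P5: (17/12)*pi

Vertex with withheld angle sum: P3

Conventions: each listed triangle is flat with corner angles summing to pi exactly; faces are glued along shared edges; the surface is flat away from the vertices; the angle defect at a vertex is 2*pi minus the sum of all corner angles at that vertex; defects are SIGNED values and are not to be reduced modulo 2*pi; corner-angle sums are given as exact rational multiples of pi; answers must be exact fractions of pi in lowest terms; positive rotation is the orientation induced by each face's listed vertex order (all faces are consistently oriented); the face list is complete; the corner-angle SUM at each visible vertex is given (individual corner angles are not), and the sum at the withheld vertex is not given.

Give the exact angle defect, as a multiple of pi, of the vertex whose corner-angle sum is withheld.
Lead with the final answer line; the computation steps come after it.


Answer: defect(P3) = (2/3)*pi

V = 6, E = 12, F = 8; chi = V - E + F = 2
Gauss-Bonnet: total defect = 2*pi*chi = 4*pi; visible defects sum to (10/3)*pi
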